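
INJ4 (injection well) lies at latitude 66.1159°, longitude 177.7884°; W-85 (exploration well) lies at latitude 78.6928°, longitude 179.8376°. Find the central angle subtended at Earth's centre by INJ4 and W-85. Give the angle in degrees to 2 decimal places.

Δφ = 12.5769°,  Δλ = 2.0492°
a = sin²(Δφ/2) + cos φ₁ cos φ₂ sin²(Δλ/2) = 0.012023
c = 2·arcsin(√a) = 0.219741 rad = 12.5903°

12.59°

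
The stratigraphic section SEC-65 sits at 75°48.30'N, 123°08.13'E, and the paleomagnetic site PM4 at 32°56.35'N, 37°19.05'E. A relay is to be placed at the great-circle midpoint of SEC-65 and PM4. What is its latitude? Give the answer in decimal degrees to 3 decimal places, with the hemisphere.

SEC-65: φ = +75.80500°, λ = +123.13550°
PM4: φ = +32.93917°, λ = +37.31750°
Bx = cos φ₂ cos Δλ = 0.061202,  By = cos φ₂ sin Δλ = -0.837014
φₘ = atan2(sin φ₁ + sin φ₂, √((cos φ₁ + Bx)² + By²)) = 59.50031°
λₘ = λ₁ + atan2(By, cos φ₁ + Bx) = 53.24282°

59.500°N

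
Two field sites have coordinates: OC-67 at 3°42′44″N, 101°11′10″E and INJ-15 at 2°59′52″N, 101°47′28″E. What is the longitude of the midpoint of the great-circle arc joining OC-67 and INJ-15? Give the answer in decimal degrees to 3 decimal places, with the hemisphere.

101.489°E

OC-67: φ = +3.71222°, λ = +101.18611°
INJ-15: φ = +2.99778°, λ = +101.79111°
Bx = cos φ₂ cos Δλ = 0.998576,  By = cos φ₂ sin Δλ = 0.010545
φₘ = atan2(sin φ₁ + sin φ₂, √((cos φ₁ + Bx)² + By²)) = 3.35505°
λₘ = λ₁ + atan2(By, cos φ₁ + Bx) = 101.48872°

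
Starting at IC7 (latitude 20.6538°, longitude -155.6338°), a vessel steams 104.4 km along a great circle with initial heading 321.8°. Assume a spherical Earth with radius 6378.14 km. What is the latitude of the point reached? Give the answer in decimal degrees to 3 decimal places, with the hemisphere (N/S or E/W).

δ = d/R = 104.4/6378.14 = 0.016368 rad
φ₂ = arcsin(sin φ₁ cos δ + cos φ₁ sin δ cos θ)
   = arcsin(0.35272·0.99987 + 0.93573·0.01637·0.78586) = 21.38968°
λ₂ = λ₁ + atan2(sin θ sin δ cos φ₁, cos δ − sin φ₁ sin φ₂) = -156.25666°

21.390°N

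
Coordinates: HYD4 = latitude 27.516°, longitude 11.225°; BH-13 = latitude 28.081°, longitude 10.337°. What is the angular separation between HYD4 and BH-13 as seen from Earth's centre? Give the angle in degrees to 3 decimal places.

0.968°

Δφ = 0.5650°,  Δλ = -0.8880°
a = sin²(Δφ/2) + cos φ₁ cos φ₂ sin²(Δλ/2) = 0.000071
c = 2·arcsin(√a) = 0.016888 rad = 0.9676°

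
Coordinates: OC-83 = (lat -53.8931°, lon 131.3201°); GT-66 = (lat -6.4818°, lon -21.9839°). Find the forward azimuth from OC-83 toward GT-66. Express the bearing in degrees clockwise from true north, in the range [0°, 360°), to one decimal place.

Δλ = -153.3040°
y = sin Δλ · cos φ₂ = -0.446385
x = cos φ₁ sin φ₂ − sin φ₁ cos φ₂ cos Δλ = -0.783707
θ = atan2(y, x) = -150.3350° → 209.6650° (mod 360°)

209.7°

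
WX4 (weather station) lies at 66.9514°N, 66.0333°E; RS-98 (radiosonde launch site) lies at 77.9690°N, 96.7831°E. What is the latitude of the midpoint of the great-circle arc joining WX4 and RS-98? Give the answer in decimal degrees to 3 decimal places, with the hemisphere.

Bx = cos φ₂ cos Δλ = 0.179136,  By = cos φ₂ sin Δλ = 0.106574
φₘ = atan2(sin φ₁ + sin φ₂, √((cos φ₁ + Bx)² + By²)) = 72.99521°
λₘ = λ₁ + atan2(By, cos φ₁ + Bx) = 76.61195°

72.995°N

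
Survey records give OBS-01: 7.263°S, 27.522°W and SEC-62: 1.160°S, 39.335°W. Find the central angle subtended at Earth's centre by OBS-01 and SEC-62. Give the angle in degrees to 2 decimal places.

Δφ = 6.1030°,  Δλ = -11.8130°
a = sin²(Δφ/2) + cos φ₁ cos φ₂ sin²(Δλ/2) = 0.013336
c = 2·arcsin(√a) = 0.231481 rad = 13.2629°

13.26°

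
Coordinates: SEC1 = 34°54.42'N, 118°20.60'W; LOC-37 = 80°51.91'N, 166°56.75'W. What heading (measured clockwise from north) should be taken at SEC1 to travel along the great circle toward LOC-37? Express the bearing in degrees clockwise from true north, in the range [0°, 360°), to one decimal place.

351.0°

SEC1: φ = +34.90700°, λ = -118.34333°
LOC-37: φ = +80.86517°, λ = -166.94583°
Δλ = -48.6025°
y = sin Δλ · cos φ₂ = -0.119091
x = cos φ₁ sin φ₂ − sin φ₁ cos φ₂ cos Δλ = 0.749605
θ = atan2(y, x) = -9.0272° → 350.9728° (mod 360°)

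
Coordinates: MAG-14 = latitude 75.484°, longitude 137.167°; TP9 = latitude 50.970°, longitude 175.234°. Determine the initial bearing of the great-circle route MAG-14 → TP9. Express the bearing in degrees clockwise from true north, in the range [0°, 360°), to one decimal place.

Δλ = 38.0670°
y = sin Δλ · cos φ₂ = 0.388279
x = cos φ₁ sin φ₂ − sin φ₁ cos φ₂ cos Δλ = -0.285242
θ = atan2(y, x) = 126.3022° → 126.3022° (mod 360°)

126.3°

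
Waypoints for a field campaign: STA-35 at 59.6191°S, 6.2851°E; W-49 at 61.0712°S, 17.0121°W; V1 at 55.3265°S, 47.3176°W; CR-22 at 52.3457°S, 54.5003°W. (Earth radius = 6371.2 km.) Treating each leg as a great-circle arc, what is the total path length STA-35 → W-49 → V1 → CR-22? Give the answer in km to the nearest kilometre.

3728 km

STA-35→W-49: c = 0.201676 rad, d = 1284.92 km
W-49→V1: c = 0.293032 rad, d = 1866.97 km
V1→CR-22: c = 0.090367 rad, d = 575.74 km
Total = 1284.92 + 1866.97 + 575.74 = 3727.63 km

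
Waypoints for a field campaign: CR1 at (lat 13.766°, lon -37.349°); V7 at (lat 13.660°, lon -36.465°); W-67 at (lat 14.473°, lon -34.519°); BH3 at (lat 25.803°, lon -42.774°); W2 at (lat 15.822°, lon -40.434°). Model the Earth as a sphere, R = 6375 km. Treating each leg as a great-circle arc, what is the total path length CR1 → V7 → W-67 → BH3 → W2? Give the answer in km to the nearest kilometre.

2988 km

CR1→V7: c = 0.015103 rad, d = 96.28 km
V7→W-67: c = 0.035871 rad, d = 228.68 km
W-67→BH3: c = 0.239402 rad, d = 1526.19 km
BH3→W2: c = 0.178320 rad, d = 1136.79 km
Total = 96.28 + 228.68 + 1526.19 + 1136.79 = 2987.94 km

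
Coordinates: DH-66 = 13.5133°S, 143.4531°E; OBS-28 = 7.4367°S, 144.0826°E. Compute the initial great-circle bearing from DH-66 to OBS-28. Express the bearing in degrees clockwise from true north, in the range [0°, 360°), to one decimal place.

5.9°

Δλ = 0.6295°
y = sin Δλ · cos φ₂ = 0.010894
x = cos φ₁ sin φ₂ − sin φ₁ cos φ₂ cos Δλ = 0.105844
θ = atan2(y, x) = 5.8766° → 5.8766° (mod 360°)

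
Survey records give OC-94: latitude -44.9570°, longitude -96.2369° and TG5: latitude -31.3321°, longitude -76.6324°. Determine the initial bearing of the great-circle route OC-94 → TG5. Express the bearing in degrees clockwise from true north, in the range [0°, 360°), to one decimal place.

Δλ = 19.6045°
y = sin Δλ · cos φ₂ = 0.286595
x = cos φ₁ sin φ₂ − sin φ₁ cos φ₂ cos Δλ = 0.200578
θ = atan2(y, x) = 55.0131° → 55.0131° (mod 360°)

55.0°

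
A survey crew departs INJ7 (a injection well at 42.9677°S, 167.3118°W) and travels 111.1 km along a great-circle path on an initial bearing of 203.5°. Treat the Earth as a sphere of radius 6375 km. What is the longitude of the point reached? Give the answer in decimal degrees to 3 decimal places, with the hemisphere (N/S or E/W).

167.864°W

δ = d/R = 111.1/6375 = 0.017427 rad
φ₂ = arcsin(sin φ₁ cos δ + cos φ₁ sin δ cos θ)
   = arcsin(-0.68159·0.99985 + 0.73174·0.01743·-0.91706) = -43.88209°
λ₂ = λ₁ + atan2(sin θ sin δ cos φ₁, cos δ − sin φ₁ sin φ₂) = -167.86419°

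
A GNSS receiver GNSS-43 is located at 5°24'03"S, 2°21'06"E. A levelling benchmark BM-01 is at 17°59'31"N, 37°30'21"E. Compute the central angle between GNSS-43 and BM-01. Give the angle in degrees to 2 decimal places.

GNSS-43: φ = -5.40083°, λ = +2.35167°
BM-01: φ = +17.99194°, λ = +37.50583°
Δφ = 23.3928°,  Δλ = 35.1542°
a = sin²(Δφ/2) + cos φ₁ cos φ₂ sin²(Δλ/2) = 0.127450
c = 2·arcsin(√a) = 0.730112 rad = 41.8323°

41.83°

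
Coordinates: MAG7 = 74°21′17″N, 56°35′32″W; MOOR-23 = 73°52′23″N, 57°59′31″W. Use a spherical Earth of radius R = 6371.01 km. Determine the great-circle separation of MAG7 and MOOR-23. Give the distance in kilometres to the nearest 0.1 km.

MAG7: φ = +74.35472°, λ = -56.59222°
MOOR-23: φ = +73.87306°, λ = -57.99194°
Δφ = -0.4817°,  Δλ = -1.3997°
a = sin²(Δφ/2) + cos φ₁ cos φ₂ sin²(Δλ/2) = 0.000029
c = 2·arcsin(√a) = 0.010741 rad = 0.6154°
d = R·c = 6371.01 × 0.010741 = 68.4 km

68.4 km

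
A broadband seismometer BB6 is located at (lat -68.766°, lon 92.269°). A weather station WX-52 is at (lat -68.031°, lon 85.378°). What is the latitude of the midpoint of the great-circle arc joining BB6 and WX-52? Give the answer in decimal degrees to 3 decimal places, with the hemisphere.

68.434°S

Bx = cos φ₂ cos Δλ = 0.371402,  By = cos φ₂ sin Δλ = -0.044885
φₘ = atan2(sin φ₁ + sin φ₂, √((cos φ₁ + Bx)² + By²)) = -68.43395°
λₘ = λ₁ + atan2(By, cos φ₁ + Bx) = 88.76762°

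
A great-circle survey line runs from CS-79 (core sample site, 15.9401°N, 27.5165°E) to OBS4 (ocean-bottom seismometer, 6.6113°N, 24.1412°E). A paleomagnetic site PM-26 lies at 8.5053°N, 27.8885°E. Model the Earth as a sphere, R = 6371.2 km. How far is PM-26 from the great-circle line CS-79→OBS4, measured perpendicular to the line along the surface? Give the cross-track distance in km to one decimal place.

319.1 km

δ₁₃ = central angle CS-79→PM-26 = 0.129917 rad  (haversine)
θ₁₃ = bearing CS-79→PM-26 = 177.159°,  θ₁₂ = bearing CS-79→OBS4 = 199.893°
dₓₜ = R·arcsin(sin δ₁₃ · sin(θ₁₃ − θ₁₂)) = 6371.2·arcsin(0.12955·sin(-22.734°)) = -319.106 km
|dₓₜ| = 319.106 km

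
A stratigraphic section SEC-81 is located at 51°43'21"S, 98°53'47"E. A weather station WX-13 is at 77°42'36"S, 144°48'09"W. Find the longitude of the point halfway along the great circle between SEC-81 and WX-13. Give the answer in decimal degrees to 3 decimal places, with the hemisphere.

SEC-81: φ = -51.72250°, λ = +98.89639°
WX-13: φ = -77.71000°, λ = -144.80250°
Bx = cos φ₂ cos Δλ = -0.094316,  By = cos φ₂ sin Δλ = 0.190824
φₘ = atan2(sin φ₁ + sin φ₂, √((cos φ₁ + Bx)² + By²)) = -72.40655°
λₘ = λ₁ + atan2(By, cos φ₁ + Bx) = 118.86588°

118.866°E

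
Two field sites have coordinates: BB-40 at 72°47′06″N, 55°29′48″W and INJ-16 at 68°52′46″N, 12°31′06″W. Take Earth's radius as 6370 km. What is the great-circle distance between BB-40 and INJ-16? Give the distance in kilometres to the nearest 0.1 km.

1588.8 km

BB-40: φ = +72.78500°, λ = -55.49667°
INJ-16: φ = +68.87944°, λ = -12.51833°
Δφ = -3.9056°,  Δλ = 42.9783°
a = sin²(Δφ/2) + cos φ₁ cos φ₂ sin²(Δλ/2) = 0.015472
c = 2·arcsin(√a) = 0.249419 rad = 14.2907°
d = R·c = 6370 × 0.249419 = 1588.8 km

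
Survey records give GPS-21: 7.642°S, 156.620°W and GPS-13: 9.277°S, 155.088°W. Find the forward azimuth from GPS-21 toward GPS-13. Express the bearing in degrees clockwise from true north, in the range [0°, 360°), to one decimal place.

Δλ = 1.5320°
y = sin Δλ · cos φ₂ = 0.026386
x = cos φ₁ sin φ₂ − sin φ₁ cos φ₂ cos Δλ = -0.028579
θ = atan2(y, x) = 137.2854° → 137.2854° (mod 360°)

137.3°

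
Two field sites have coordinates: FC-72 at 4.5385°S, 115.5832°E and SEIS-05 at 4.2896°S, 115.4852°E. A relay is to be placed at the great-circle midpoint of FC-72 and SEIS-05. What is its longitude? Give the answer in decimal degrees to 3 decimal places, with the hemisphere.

Bx = cos φ₂ cos Δλ = 0.997197,  By = cos φ₂ sin Δλ = -0.001706
φₘ = atan2(sin φ₁ + sin φ₂, √((cos φ₁ + Bx)² + By²)) = -4.41405°
λₘ = λ₁ + atan2(By, cos φ₁ + Bx) = 115.53419°

115.534°E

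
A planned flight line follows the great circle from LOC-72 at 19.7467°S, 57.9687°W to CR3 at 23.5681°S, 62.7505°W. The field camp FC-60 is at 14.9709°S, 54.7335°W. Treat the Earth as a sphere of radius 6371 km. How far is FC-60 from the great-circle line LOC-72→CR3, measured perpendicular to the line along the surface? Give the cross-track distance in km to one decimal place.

δ₁₃ = central angle LOC-72→FC-60 = 0.099247 rad  (haversine)
θ₁₃ = bearing LOC-72→FC-60 = 33.383°,  θ₁₂ = bearing LOC-72→CR3 = 228.448°
dₓₜ = R·arcsin(sin δ₁₃ · sin(θ₁₃ − θ₁₂)) = 6371·arcsin(0.09908·sin(-195.065°)) = 164.091 km
|dₓₜ| = 164.091 km

164.1 km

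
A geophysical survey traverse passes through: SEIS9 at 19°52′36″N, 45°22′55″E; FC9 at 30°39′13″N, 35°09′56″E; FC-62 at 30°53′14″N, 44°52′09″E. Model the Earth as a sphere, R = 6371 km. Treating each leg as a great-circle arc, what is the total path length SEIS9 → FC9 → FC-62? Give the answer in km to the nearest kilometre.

2504 km

SEIS9: φ = +19.87667°, λ = +45.38194°
FC9: φ = +30.65361°, λ = +35.16556°
FC-62: φ = +30.88722°, λ = +44.86917°
SEIS9→FC9: c = 0.247469 rad, d = 1576.62 km
FC9→FC-62: c = 0.145529 rad, d = 927.17 km
Total = 1576.62 + 927.17 = 2503.79 km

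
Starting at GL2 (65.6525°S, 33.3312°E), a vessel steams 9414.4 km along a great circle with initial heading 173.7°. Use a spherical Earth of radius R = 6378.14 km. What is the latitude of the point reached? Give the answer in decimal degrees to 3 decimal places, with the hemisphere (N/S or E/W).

29.613°S

δ = d/R = 9414.4/6378.14 = 1.476042 rad
φ₂ = arcsin(sin φ₁ cos δ + cos φ₁ sin δ cos θ)
   = arcsin(-0.91106·0.09461 + 0.41227·0.99551·-0.99396) = -29.61307°
λ₂ = λ₁ + atan2(sin θ sin δ cos φ₁, cos δ − sin φ₁ sin φ₂) = -153.88737°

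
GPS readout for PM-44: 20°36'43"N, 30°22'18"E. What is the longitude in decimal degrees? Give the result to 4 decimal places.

30° + 22′/60 + 18″/3600 = 30 + 0.36667 + 0.00500 = 30.3717°

30.3717°E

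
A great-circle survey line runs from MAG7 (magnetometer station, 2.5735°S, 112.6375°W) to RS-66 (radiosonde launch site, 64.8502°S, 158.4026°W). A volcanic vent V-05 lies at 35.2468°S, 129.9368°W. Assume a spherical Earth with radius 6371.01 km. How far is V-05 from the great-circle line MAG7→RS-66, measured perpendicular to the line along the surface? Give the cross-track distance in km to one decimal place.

δ₁₃ = central angle MAG7→V-05 = 0.635362 rad  (haversine)
θ₁₃ = bearing MAG7→V-05 = 204.155°,  θ₁₂ = bearing MAG7→RS-66 = 198.868°
dₓₜ = R·arcsin(sin δ₁₃ · sin(θ₁₃ − θ₁₂)) = 6371.01·arcsin(0.59347·sin(5.287°)) = 348.541 km
|dₓₜ| = 348.541 km

348.5 km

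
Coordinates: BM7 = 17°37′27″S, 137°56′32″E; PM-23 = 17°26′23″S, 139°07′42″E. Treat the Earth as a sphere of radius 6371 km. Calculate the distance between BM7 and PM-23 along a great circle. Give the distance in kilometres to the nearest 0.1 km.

BM7: φ = -17.62417°, λ = +137.94222°
PM-23: φ = -17.43972°, λ = +139.12833°
Δφ = 0.1844°,  Δλ = 1.1861°
a = sin²(Δφ/2) + cos φ₁ cos φ₂ sin²(Δλ/2) = 0.000100
c = 2·arcsin(√a) = 0.020001 rad = 1.1460°
d = R·c = 6371 × 0.020001 = 127.4 km

127.4 km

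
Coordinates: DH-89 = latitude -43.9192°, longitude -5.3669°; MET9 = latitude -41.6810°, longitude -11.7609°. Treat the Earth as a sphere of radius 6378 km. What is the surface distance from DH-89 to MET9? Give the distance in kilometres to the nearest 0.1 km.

578.4 km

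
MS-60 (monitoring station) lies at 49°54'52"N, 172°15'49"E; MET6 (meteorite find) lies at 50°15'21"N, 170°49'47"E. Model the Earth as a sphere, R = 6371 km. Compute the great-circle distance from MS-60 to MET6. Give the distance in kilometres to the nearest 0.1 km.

109.1 km

MS-60: φ = +49.91444°, λ = +172.26361°
MET6: φ = +50.25583°, λ = +170.82972°
Δφ = 0.3414°,  Δλ = -1.4339°
a = sin²(Δφ/2) + cos φ₁ cos φ₂ sin²(Δλ/2) = 0.000073
c = 2·arcsin(√a) = 0.017127 rad = 0.9813°
d = R·c = 6371 × 0.017127 = 109.1 km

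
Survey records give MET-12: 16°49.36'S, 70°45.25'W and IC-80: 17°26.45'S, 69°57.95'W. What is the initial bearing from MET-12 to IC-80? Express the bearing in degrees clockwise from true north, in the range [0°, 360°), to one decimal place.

MET-12: φ = -16.82267°, λ = -70.75417°
IC-80: φ = -17.44083°, λ = -69.96583°
Δλ = 0.7883°
y = sin Δλ · cos φ₂ = 0.013126
x = cos φ₁ sin φ₂ − sin φ₁ cos φ₂ cos Δλ = -0.010815
θ = atan2(y, x) = 129.4862° → 129.4862° (mod 360°)

129.5°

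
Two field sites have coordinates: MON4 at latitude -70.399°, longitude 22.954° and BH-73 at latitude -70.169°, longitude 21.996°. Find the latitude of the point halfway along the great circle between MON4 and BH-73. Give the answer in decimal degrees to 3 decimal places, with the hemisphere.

70.285°S

Bx = cos φ₂ cos Δλ = 0.339200,  By = cos φ₂ sin Δλ = -0.005672
φₘ = atan2(sin φ₁ + sin φ₂, √((cos φ₁ + Bx)² + By²)) = -70.28464°
λₘ = λ₁ + atan2(By, cos φ₁ + Bx) = 22.47232°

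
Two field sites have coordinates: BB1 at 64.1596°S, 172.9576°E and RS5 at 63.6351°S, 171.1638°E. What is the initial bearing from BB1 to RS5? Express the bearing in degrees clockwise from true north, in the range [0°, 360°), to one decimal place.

Δλ = -1.7938°
y = sin Δλ · cos φ₂ = -0.013901
x = cos φ₁ sin φ₂ − sin φ₁ cos φ₂ cos Δλ = 0.008958
θ = atan2(y, x) = -57.2010° → 302.7990° (mod 360°)

302.8°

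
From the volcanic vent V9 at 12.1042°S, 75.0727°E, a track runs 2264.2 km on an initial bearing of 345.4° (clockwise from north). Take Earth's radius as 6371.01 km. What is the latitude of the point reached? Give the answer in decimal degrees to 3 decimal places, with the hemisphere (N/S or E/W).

7.623°N

δ = d/R = 2264.2/6371.01 = 0.355391 rad
φ₂ = arcsin(sin φ₁ cos δ + cos φ₁ sin δ cos θ)
   = arcsin(-0.20969·0.93751 + 0.97777·0.34796·0.96771) = 7.62266°
λ₂ = λ₁ + atan2(sin θ sin δ cos φ₁, cos δ − sin φ₁ sin φ₂) = 69.99588°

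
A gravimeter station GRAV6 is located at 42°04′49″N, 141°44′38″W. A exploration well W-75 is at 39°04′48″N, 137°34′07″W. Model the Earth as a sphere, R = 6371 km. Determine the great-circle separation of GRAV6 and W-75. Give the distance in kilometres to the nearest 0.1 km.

485.3 km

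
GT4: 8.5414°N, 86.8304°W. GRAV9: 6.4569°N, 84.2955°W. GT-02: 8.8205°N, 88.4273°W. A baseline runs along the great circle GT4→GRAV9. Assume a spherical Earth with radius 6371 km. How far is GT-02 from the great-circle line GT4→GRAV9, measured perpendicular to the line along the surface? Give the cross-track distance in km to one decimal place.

87.4 km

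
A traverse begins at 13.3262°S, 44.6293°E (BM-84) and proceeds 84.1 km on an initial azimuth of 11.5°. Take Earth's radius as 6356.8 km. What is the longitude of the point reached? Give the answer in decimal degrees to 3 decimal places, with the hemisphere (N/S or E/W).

44.784°E

δ = d/R = 84.1/6356.8 = 0.013230 rad
φ₂ = arcsin(sin φ₁ cos δ + cos φ₁ sin δ cos θ)
   = arcsin(-0.23049·0.99991 + 0.97307·0.01323·0.97992) = -12.58335°
λ₂ = λ₁ + atan2(sin θ sin δ cos φ₁, cos δ − sin φ₁ sin φ₂) = 44.78414°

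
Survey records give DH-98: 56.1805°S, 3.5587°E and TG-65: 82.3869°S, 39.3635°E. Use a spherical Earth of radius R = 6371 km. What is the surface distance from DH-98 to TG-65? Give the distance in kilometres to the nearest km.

3109 km

Δφ = -26.2064°,  Δλ = 35.8048°
a = sin²(Δφ/2) + cos φ₁ cos φ₂ sin²(Δλ/2) = 0.058363
c = 2·arcsin(√a) = 0.487997 rad = 27.9602°
d = R·c = 6371 × 0.487997 = 3109.0 km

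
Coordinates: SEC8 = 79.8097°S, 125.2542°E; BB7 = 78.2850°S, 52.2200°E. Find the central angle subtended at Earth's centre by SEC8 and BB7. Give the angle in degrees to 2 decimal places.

13.04°

Δφ = 1.5247°,  Δλ = -73.0342°
a = sin²(Δφ/2) + cos φ₁ cos φ₂ sin²(Δλ/2) = 0.012897
c = 2·arcsin(√a) = 0.227621 rad = 13.0417°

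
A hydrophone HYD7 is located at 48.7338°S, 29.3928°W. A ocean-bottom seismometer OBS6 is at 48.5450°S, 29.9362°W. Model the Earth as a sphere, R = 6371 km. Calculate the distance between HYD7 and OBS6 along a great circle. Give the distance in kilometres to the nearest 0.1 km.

Δφ = 0.1888°,  Δλ = -0.5434°
a = sin²(Δφ/2) + cos φ₁ cos φ₂ sin²(Δλ/2) = 0.000013
c = 2·arcsin(√a) = 0.007081 rad = 0.4057°
d = R·c = 6371 × 0.007081 = 45.1 km

45.1 km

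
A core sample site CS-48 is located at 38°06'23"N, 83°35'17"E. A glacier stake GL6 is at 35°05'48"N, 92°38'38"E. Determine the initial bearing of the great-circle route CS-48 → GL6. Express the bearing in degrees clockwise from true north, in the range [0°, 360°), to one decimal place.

109.7°

CS-48: φ = +38.10639°, λ = +83.58806°
GL6: φ = +35.09667°, λ = +92.64389°
Δλ = 9.0558°
y = sin Δλ · cos φ₂ = 0.128779
x = cos φ₁ sin φ₂ − sin φ₁ cos φ₂ cos Δλ = -0.046212
θ = atan2(y, x) = 109.7402° → 109.7402° (mod 360°)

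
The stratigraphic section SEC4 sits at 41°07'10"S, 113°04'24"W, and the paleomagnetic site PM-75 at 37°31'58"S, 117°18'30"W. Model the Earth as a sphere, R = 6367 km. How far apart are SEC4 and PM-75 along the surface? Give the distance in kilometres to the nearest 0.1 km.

539.7 km

SEC4: φ = -41.11944°, λ = -113.07333°
PM-75: φ = -37.53278°, λ = -117.30833°
Δφ = 3.5867°,  Δλ = -4.2350°
a = sin²(Δφ/2) + cos φ₁ cos φ₂ sin²(Δλ/2) = 0.001795
c = 2·arcsin(√a) = 0.084759 rad = 4.8563°
d = R·c = 6367 × 0.084759 = 539.7 km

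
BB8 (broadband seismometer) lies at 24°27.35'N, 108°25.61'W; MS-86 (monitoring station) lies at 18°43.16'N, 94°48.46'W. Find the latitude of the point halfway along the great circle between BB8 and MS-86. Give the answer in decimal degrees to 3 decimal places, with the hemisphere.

21.727°N

BB8: φ = +24.45583°, λ = -108.42683°
MS-86: φ = +18.71933°, λ = -94.80767°
Bx = cos φ₂ cos Δλ = 0.920472,  By = cos φ₂ sin Δλ = 0.223012
φₘ = atan2(sin φ₁ + sin φ₂, √((cos φ₁ + Bx)² + By²)) = 21.72665°
λₘ = λ₁ + atan2(By, cos φ₁ + Bx) = -101.48162°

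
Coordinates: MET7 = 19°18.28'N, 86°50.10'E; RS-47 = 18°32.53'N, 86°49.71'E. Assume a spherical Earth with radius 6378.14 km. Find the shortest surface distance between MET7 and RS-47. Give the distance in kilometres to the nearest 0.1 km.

MET7: φ = +19.30467°, λ = +86.83500°
RS-47: φ = +18.54217°, λ = +86.82850°
Δφ = -0.7625°,  Δλ = -0.0065°
a = sin²(Δφ/2) + cos φ₁ cos φ₂ sin²(Δλ/2) = 0.000044
c = 2·arcsin(√a) = 0.013309 rad = 0.7625°
d = R·c = 6378.14 × 0.013309 = 84.9 km

84.9 km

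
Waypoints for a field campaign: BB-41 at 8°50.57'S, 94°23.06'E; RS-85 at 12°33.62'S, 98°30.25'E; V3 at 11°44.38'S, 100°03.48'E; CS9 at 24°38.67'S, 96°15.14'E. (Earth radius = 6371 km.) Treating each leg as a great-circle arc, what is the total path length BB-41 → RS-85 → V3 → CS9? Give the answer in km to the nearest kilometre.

2293 km

BB-41: φ = -8.84283°, λ = +94.38433°
RS-85: φ = -12.56033°, λ = +98.50417°
V3: φ = -11.73967°, λ = +100.05800°
CS9: φ = -24.64450°, λ = +96.25233°
BB-41→RS-85: c = 0.095915 rad, d = 611.08 km
RS-85→V3: c = 0.030134 rad, d = 191.98 km
V3→CS9: c = 0.233856 rad, d = 1489.90 km
Total = 611.08 + 191.98 + 1489.90 = 2292.95 km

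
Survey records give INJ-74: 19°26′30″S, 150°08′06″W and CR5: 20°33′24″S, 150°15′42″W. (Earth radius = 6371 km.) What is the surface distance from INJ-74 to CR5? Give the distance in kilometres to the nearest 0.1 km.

124.7 km

INJ-74: φ = -19.44167°, λ = -150.13500°
CR5: φ = -20.55667°, λ = -150.26167°
Δφ = -1.1150°,  Δλ = -0.1267°
a = sin²(Δφ/2) + cos φ₁ cos φ₂ sin²(Δλ/2) = 0.000096
c = 2·arcsin(√a) = 0.019571 rad = 1.1213°
d = R·c = 6371 × 0.019571 = 124.7 km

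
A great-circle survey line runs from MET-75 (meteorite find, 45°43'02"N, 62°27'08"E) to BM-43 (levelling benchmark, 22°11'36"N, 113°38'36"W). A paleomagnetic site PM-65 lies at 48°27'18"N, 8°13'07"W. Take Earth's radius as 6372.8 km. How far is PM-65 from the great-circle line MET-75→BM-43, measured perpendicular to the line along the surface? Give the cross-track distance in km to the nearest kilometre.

4097 km

MET-75: φ = +45.71722°, λ = +62.45222°
BM-43: φ = +22.19333°, λ = -113.64333°
PM-65: φ = +48.45500°, λ = -8.21861°
δ₁₃ = central angle MET-75→PM-65 = 0.810585 rad  (haversine)
θ₁₃ = bearing MET-75→PM-65 = 300.280°,  θ₁₂ = bearing MET-75→BM-43 = 356.101°
dₓₜ = R·arcsin(sin δ₁₃ · sin(θ₁₃ − θ₁₂)) = 6372.8·arcsin(0.72469·sin(-55.821°)) = -4097.157 km
|dₓₜ| = 4097.157 km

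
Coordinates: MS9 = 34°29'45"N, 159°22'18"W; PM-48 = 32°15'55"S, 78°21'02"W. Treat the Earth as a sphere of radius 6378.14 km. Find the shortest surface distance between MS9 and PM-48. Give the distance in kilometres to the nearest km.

11261 km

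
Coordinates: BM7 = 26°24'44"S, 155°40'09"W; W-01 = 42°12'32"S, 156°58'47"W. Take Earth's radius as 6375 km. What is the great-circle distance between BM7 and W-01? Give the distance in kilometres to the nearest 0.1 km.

1761.7 km

BM7: φ = -26.41222°, λ = -155.66917°
W-01: φ = -42.20889°, λ = -156.97972°
Δφ = -15.7967°,  Δλ = -1.3106°
a = sin²(Δφ/2) + cos φ₁ cos φ₂ sin²(Δλ/2) = 0.018970
c = 2·arcsin(√a) = 0.276341 rad = 15.8331°
d = R·c = 6375 × 0.276341 = 1761.7 km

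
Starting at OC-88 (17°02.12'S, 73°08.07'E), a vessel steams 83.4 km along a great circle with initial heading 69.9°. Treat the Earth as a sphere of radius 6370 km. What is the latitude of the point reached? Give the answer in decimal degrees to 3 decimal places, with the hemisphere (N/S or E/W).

OC-88: φ = -17.03533°, λ = +73.13450°
δ = d/R = 83.4/6370 = 0.013093 rad
φ₂ = arcsin(sin φ₁ cos δ + cos φ₁ sin δ cos θ)
   = arcsin(-0.29296·0.99991 + 0.95612·0.01309·0.34366) = -16.77622°
λ₂ = λ₁ + atan2(sin θ sin δ cos φ₁, cos δ − sin φ₁ sin φ₂) = 73.87028°

16.776°S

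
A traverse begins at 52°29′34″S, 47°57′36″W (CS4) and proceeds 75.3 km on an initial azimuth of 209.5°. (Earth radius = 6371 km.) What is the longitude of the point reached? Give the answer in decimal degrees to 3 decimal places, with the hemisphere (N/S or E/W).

CS4: φ = -52.49278°, λ = -47.96000°
δ = d/R = 75.3/6371 = 0.011819 rad
φ₂ = arcsin(sin φ₁ cos δ + cos φ₁ sin δ cos θ)
   = arcsin(-0.79328·0.99993 + 0.60886·0.01182·-0.87036) = -53.08089°
λ₂ = λ₁ + atan2(sin θ sin δ cos φ₁, cos δ − sin φ₁ sin φ₂) = -48.51513°

48.515°W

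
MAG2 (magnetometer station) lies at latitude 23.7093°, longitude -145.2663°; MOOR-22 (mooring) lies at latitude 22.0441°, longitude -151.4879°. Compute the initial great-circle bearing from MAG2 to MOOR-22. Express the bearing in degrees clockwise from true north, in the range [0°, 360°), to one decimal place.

255.0°

Δλ = -6.2216°
y = sin Δλ · cos φ₂ = -0.100451
x = cos φ₁ sin φ₂ − sin φ₁ cos φ₂ cos Δλ = -0.026864
θ = atan2(y, x) = -104.9724° → 255.0276° (mod 360°)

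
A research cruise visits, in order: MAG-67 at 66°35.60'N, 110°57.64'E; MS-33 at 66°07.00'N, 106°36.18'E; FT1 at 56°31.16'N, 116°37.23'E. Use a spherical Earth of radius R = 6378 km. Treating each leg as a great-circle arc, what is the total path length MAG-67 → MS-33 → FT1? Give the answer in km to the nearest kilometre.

MAG-67: φ = +66.59333°, λ = +110.96067°
MS-33: φ = +66.11667°, λ = +106.60300°
FT1: φ = +56.51933°, λ = +116.62050°
MAG-67→MS-33: c = 0.031610 rad, d = 201.61 km
MS-33→FT1: c = 0.186826 rad, d = 1191.58 km
Total = 201.61 + 1191.58 = 1393.19 km

1393 km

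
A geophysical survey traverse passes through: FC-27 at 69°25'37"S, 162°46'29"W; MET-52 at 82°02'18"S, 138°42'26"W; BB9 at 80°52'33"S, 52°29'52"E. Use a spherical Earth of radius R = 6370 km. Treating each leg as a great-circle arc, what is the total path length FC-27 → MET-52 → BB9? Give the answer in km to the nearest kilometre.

3411 km

FC-27: φ = -69.42694°, λ = -162.77472°
MET-52: φ = -82.03833°, λ = -138.70722°
BB9: φ = -80.87583°, λ = +52.49778°
FC-27→MET-52: c = 0.238717 rad, d = 1520.63 km
MET-52→BB9: c = 0.296776 rad, d = 1890.46 km
Total = 1520.63 + 1890.46 = 3411.09 km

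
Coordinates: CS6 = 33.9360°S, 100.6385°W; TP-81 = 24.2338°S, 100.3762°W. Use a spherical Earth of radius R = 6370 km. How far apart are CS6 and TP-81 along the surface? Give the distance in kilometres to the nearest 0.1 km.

Δφ = 9.7022°,  Δλ = 0.2623°
a = sin²(Δφ/2) + cos φ₁ cos φ₂ sin²(Δλ/2) = 0.007155
c = 2·arcsin(√a) = 0.169382 rad = 9.7049°
d = R·c = 6370 × 0.169382 = 1079.0 km

1079.0 km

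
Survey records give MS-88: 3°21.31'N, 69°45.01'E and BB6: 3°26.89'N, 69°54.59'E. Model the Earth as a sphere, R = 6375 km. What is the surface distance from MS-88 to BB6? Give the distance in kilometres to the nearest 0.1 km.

MS-88: φ = +3.35517°, λ = +69.75017°
BB6: φ = +3.44817°, λ = +69.90983°
Δφ = 0.0930°,  Δλ = 0.1597°
a = sin²(Δφ/2) + cos φ₁ cos φ₂ sin²(Δλ/2) = 0.000003
c = 2·arcsin(√a) = 0.003221 rad = 0.1845°
d = R·c = 6375 × 0.003221 = 20.5 km

20.5 km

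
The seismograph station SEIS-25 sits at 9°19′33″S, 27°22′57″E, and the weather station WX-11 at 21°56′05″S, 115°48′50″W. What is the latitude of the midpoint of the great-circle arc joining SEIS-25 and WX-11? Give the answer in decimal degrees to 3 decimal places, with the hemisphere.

41.427°S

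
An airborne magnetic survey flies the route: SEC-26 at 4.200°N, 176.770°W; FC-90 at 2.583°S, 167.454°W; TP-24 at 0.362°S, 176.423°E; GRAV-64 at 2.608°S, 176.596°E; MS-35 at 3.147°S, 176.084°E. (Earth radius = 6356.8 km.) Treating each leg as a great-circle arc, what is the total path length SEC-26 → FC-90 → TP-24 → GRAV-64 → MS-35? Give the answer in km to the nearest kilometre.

SEC-26→FC-90: c = 0.201038 rad, d = 1277.96 km
FC-90→TP-24: c = 0.283947 rad, d = 1804.99 km
TP-24→GRAV-64: c = 0.039316 rad, d = 249.92 km
GRAV-64→MS-35: c = 0.012967 rad, d = 82.43 km
Total = 1277.96 + 1804.99 + 249.92 + 82.43 = 3415.30 km

3415 km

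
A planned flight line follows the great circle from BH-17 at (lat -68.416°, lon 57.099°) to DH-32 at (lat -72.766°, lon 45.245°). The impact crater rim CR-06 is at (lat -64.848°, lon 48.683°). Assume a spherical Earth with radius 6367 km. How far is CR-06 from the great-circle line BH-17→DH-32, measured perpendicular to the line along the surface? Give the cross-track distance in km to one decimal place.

538.8 km

δ₁₃ = central angle BH-17→CR-06 = 0.085138 rad  (haversine)
θ₁₃ = bearing BH-17→CR-06 = 312.985°,  θ₁₂ = bearing BH-17→DH-32 = 216.675°
dₓₜ = R·arcsin(sin δ₁₃ · sin(θ₁₃ − θ₁₂)) = 6367·arcsin(0.08503·sin(96.310°)) = 538.780 km
|dₓₜ| = 538.780 km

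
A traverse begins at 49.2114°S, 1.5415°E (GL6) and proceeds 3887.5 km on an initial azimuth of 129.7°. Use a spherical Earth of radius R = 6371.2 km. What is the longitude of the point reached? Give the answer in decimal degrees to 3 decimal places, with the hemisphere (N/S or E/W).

61.179°E

δ = d/R = 3887.5/6371.2 = 0.610168 rad
φ₂ = arcsin(sin φ₁ cos δ + cos φ₁ sin δ cos θ)
   = arcsin(-0.75713·0.81955 + 0.65327·0.57300·-0.63877) = -59.27297°
λ₂ = λ₁ + atan2(sin θ sin δ cos φ₁, cos δ − sin φ₁ sin φ₂) = 61.17909°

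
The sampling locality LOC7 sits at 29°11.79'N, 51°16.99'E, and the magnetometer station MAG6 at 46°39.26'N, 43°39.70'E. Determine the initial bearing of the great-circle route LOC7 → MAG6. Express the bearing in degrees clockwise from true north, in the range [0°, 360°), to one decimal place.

343.3°

LOC7: φ = +29.19650°, λ = +51.28317°
MAG6: φ = +46.65433°, λ = +43.66167°
Δλ = -7.6215°
y = sin Δλ · cos φ₂ = -0.091036
x = cos φ₁ sin φ₂ − sin φ₁ cos φ₂ cos Δλ = 0.302962
θ = atan2(y, x) = -16.7248° → 343.2752° (mod 360°)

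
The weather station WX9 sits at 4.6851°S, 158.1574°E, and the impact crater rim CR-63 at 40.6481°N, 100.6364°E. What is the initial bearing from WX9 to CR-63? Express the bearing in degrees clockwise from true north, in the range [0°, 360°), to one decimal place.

316.8°

Δλ = -57.5210°
y = sin Δλ · cos φ₂ = -0.640051
x = cos φ₁ sin φ₂ − sin φ₁ cos φ₂ cos Δλ = 0.682513
θ = atan2(y, x) = -43.1611° → 316.8389° (mod 360°)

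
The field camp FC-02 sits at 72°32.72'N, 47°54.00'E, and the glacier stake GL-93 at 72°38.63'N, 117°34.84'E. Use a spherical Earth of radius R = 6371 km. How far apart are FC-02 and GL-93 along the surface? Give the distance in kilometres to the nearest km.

2188 km

FC-02: φ = +72.54533°, λ = +47.90000°
GL-93: φ = +72.64383°, λ = +117.58067°
Δφ = 0.0985°,  Δλ = 69.6807°
a = sin²(Δφ/2) + cos φ₁ cos φ₂ sin²(Δλ/2) = 0.029204
c = 2·arcsin(√a) = 0.343471 rad = 19.6794°
d = R·c = 6371 × 0.343471 = 2188.3 km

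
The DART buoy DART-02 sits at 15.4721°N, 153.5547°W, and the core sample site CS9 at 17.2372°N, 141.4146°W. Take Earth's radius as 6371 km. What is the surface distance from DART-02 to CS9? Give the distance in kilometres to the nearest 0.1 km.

1309.8 km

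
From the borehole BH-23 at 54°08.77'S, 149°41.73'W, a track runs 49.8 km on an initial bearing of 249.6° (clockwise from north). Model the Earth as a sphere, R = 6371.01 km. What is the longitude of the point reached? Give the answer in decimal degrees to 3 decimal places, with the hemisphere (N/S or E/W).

BH-23: φ = -54.14617°, λ = -149.69550°
δ = d/R = 49.8/6371.01 = 0.007817 rad
φ₂ = arcsin(sin φ₁ cos δ + cos φ₁ sin δ cos θ)
   = arcsin(-0.81051·0.99997 + 0.58572·0.00782·-0.34857) = -54.30014°
λ₂ = λ₁ + atan2(sin θ sin δ cos φ₁, cos δ − sin φ₁ sin φ₂) = -150.41487°

150.415°W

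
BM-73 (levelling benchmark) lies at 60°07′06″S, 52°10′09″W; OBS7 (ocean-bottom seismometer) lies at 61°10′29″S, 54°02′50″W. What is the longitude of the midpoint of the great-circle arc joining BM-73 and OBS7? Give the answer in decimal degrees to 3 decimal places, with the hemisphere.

53.093°W

BM-73: φ = -60.11833°, λ = -52.16917°
OBS7: φ = -61.17472°, λ = -54.04722°
Bx = cos φ₂ cos Δλ = 0.481881,  By = cos φ₂ sin Δλ = -0.015801
φₘ = atan2(sin φ₁ + sin φ₂, √((cos φ₁ + Bx)² + By²)) = -60.64981°
λₘ = λ₁ + atan2(By, cos φ₁ + Bx) = -53.09280°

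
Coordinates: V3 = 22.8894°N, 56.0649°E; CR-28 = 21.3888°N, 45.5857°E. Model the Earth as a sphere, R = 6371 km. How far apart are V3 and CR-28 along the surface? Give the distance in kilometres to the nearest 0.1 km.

1091.9 km

Δφ = -1.5006°,  Δλ = -10.4792°
a = sin²(Δφ/2) + cos φ₁ cos φ₂ sin²(Δλ/2) = 0.007325
c = 2·arcsin(√a) = 0.171384 rad = 9.8196°
d = R·c = 6371 × 0.171384 = 1091.9 km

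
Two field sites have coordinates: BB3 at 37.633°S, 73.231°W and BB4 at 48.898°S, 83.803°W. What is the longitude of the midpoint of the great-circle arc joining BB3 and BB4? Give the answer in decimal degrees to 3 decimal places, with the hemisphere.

78.025°W

Bx = cos φ₂ cos Δλ = 0.646242,  By = cos φ₂ sin Δλ = -0.120614
φₘ = atan2(sin φ₁ + sin φ₂, √((cos φ₁ + Bx)² + By²)) = -43.38633°
λₘ = λ₁ + atan2(By, cos φ₁ + Bx) = -78.02494°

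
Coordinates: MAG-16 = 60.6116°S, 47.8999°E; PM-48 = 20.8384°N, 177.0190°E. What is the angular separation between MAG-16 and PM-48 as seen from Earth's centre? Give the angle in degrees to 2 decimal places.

126.82°

Δφ = 81.4500°,  Δλ = 129.1191°
a = sin²(Δφ/2) + cos φ₁ cos φ₂ sin²(Δλ/2) = 0.799660
c = 2·arcsin(√a) = 2.213447 rad = 126.8212°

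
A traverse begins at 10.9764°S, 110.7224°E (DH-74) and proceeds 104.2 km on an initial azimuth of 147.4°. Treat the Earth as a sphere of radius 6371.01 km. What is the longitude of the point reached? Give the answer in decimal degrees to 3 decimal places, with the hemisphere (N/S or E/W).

111.238°E

δ = d/R = 104.2/6371.01 = 0.016355 rad
φ₂ = arcsin(sin φ₁ cos δ + cos φ₁ sin δ cos θ)
   = arcsin(-0.19040·0.99987 + 0.98171·0.01635·-0.84245) = -11.76541°
λ₂ = λ₁ + atan2(sin θ sin δ cos φ₁, cos δ − sin φ₁ sin φ₂) = 111.23810°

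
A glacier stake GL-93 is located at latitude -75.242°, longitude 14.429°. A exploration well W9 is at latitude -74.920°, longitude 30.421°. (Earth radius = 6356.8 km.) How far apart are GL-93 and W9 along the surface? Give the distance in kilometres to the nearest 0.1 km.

456.8 km

Δφ = 0.3220°,  Δλ = 15.9920°
a = sin²(Δφ/2) + cos φ₁ cos φ₂ sin²(Δλ/2) = 0.001290
c = 2·arcsin(√a) = 0.071857 rad = 4.1171°
d = R·c = 6356.8 × 0.071857 = 456.8 km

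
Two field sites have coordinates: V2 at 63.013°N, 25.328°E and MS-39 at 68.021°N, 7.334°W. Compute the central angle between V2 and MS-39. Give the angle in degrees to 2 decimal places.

Δφ = 5.0080°,  Δλ = -32.6620°
a = sin²(Δφ/2) + cos φ₁ cos φ₂ sin²(Δλ/2) = 0.015337
c = 2·arcsin(√a) = 0.248323 rad = 14.2279°

14.23°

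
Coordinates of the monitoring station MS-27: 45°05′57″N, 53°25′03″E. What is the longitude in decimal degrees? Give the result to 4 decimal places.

53.4175°E

53° + 25′/60 + 3″/3600 = 53 + 0.41667 + 0.00083 = 53.4175°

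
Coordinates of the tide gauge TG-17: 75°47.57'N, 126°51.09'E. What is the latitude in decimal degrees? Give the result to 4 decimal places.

75.7928°N

75° + 47.57′/60 = 75 + 0.79283 = 75.7928°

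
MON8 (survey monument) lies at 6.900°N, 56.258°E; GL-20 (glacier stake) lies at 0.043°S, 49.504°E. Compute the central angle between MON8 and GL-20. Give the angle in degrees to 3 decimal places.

9.675°

Δφ = -6.9430°,  Δλ = -6.7540°
a = sin²(Δφ/2) + cos φ₁ cos φ₂ sin²(Δλ/2) = 0.007111
c = 2·arcsin(√a) = 0.168858 rad = 9.6748°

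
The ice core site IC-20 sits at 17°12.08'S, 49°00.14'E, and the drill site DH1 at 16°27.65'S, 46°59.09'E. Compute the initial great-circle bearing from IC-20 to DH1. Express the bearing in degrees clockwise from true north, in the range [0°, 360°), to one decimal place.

290.7°

IC-20: φ = -17.20133°, λ = +49.00233°
DH1: φ = -16.46083°, λ = +46.98483°
Δλ = -2.0175°
y = sin Δλ · cos φ₂ = -0.033762
x = cos φ₁ sin φ₂ − sin φ₁ cos φ₂ cos Δλ = 0.012748
θ = atan2(y, x) = -69.3142° → 290.6858° (mod 360°)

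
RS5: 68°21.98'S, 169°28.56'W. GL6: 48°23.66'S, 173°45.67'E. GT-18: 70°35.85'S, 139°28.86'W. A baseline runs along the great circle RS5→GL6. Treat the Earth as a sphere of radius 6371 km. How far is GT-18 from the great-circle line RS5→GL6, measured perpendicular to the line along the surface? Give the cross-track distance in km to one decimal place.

639.9 km

RS5: φ = -68.36633°, λ = -169.47600°
GL6: φ = -48.39433°, λ = +173.76117°
GT-18: φ = -70.59750°, λ = -139.48100°
δ₁₃ = central angle RS5→GT-18 = 0.185528 rad  (haversine)
θ₁₃ = bearing RS5→GT-18 = 115.801°,  θ₁₂ = bearing RS5→GL6 = 328.729°
dₓₜ = R·arcsin(sin δ₁₃ · sin(θ₁₃ − θ₁₂)) = 6371·arcsin(0.18447·sin(-212.928°)) = 639.910 km
|dₓₜ| = 639.910 km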